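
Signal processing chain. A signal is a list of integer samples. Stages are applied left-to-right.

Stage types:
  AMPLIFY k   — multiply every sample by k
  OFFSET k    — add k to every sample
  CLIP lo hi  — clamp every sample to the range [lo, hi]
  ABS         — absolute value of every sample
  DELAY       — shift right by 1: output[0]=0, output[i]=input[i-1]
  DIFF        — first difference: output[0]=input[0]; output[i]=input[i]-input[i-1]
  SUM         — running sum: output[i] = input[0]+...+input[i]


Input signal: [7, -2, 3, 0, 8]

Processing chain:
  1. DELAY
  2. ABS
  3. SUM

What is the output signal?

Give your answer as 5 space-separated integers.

Input: [7, -2, 3, 0, 8]
Stage 1 (DELAY): [0, 7, -2, 3, 0] = [0, 7, -2, 3, 0] -> [0, 7, -2, 3, 0]
Stage 2 (ABS): |0|=0, |7|=7, |-2|=2, |3|=3, |0|=0 -> [0, 7, 2, 3, 0]
Stage 3 (SUM): sum[0..0]=0, sum[0..1]=7, sum[0..2]=9, sum[0..3]=12, sum[0..4]=12 -> [0, 7, 9, 12, 12]

Answer: 0 7 9 12 12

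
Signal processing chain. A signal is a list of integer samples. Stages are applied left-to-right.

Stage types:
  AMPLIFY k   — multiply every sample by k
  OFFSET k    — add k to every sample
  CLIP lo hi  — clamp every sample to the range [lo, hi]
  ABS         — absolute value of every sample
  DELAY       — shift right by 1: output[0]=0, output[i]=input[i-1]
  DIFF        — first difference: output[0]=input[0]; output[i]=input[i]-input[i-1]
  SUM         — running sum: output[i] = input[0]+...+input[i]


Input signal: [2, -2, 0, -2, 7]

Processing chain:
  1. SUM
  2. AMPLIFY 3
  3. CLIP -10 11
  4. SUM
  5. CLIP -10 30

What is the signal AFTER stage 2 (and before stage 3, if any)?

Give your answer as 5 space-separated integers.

Input: [2, -2, 0, -2, 7]
Stage 1 (SUM): sum[0..0]=2, sum[0..1]=0, sum[0..2]=0, sum[0..3]=-2, sum[0..4]=5 -> [2, 0, 0, -2, 5]
Stage 2 (AMPLIFY 3): 2*3=6, 0*3=0, 0*3=0, -2*3=-6, 5*3=15 -> [6, 0, 0, -6, 15]

Answer: 6 0 0 -6 15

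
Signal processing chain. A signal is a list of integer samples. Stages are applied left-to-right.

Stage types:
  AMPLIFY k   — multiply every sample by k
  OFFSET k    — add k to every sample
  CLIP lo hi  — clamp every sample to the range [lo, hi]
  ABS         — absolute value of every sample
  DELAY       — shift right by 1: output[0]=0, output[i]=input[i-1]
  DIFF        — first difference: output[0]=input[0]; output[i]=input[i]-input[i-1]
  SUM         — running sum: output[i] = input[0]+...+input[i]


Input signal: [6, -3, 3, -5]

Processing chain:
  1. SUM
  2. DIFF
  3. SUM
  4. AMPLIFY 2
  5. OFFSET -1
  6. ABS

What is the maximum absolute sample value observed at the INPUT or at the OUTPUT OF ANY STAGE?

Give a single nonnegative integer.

Answer: 12

Derivation:
Input: [6, -3, 3, -5] (max |s|=6)
Stage 1 (SUM): sum[0..0]=6, sum[0..1]=3, sum[0..2]=6, sum[0..3]=1 -> [6, 3, 6, 1] (max |s|=6)
Stage 2 (DIFF): s[0]=6, 3-6=-3, 6-3=3, 1-6=-5 -> [6, -3, 3, -5] (max |s|=6)
Stage 3 (SUM): sum[0..0]=6, sum[0..1]=3, sum[0..2]=6, sum[0..3]=1 -> [6, 3, 6, 1] (max |s|=6)
Stage 4 (AMPLIFY 2): 6*2=12, 3*2=6, 6*2=12, 1*2=2 -> [12, 6, 12, 2] (max |s|=12)
Stage 5 (OFFSET -1): 12+-1=11, 6+-1=5, 12+-1=11, 2+-1=1 -> [11, 5, 11, 1] (max |s|=11)
Stage 6 (ABS): |11|=11, |5|=5, |11|=11, |1|=1 -> [11, 5, 11, 1] (max |s|=11)
Overall max amplitude: 12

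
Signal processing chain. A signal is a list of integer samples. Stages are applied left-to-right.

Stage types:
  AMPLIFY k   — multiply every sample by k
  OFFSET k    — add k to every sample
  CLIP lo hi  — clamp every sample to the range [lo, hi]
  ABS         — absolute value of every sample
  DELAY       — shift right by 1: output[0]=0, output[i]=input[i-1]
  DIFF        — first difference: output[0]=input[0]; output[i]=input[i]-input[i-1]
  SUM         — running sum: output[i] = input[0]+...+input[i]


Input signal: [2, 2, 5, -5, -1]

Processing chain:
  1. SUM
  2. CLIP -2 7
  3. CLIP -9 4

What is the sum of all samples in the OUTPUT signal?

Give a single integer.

Input: [2, 2, 5, -5, -1]
Stage 1 (SUM): sum[0..0]=2, sum[0..1]=4, sum[0..2]=9, sum[0..3]=4, sum[0..4]=3 -> [2, 4, 9, 4, 3]
Stage 2 (CLIP -2 7): clip(2,-2,7)=2, clip(4,-2,7)=4, clip(9,-2,7)=7, clip(4,-2,7)=4, clip(3,-2,7)=3 -> [2, 4, 7, 4, 3]
Stage 3 (CLIP -9 4): clip(2,-9,4)=2, clip(4,-9,4)=4, clip(7,-9,4)=4, clip(4,-9,4)=4, clip(3,-9,4)=3 -> [2, 4, 4, 4, 3]
Output sum: 17

Answer: 17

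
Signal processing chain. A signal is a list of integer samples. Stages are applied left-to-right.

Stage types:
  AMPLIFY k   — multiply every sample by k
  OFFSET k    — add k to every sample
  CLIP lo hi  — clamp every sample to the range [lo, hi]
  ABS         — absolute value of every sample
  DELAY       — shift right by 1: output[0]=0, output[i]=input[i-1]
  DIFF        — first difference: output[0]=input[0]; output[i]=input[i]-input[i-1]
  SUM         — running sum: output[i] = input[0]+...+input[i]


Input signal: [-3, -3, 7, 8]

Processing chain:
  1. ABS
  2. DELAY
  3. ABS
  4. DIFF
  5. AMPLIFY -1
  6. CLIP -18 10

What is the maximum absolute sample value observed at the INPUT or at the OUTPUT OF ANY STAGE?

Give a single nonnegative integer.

Answer: 8

Derivation:
Input: [-3, -3, 7, 8] (max |s|=8)
Stage 1 (ABS): |-3|=3, |-3|=3, |7|=7, |8|=8 -> [3, 3, 7, 8] (max |s|=8)
Stage 2 (DELAY): [0, 3, 3, 7] = [0, 3, 3, 7] -> [0, 3, 3, 7] (max |s|=7)
Stage 3 (ABS): |0|=0, |3|=3, |3|=3, |7|=7 -> [0, 3, 3, 7] (max |s|=7)
Stage 4 (DIFF): s[0]=0, 3-0=3, 3-3=0, 7-3=4 -> [0, 3, 0, 4] (max |s|=4)
Stage 5 (AMPLIFY -1): 0*-1=0, 3*-1=-3, 0*-1=0, 4*-1=-4 -> [0, -3, 0, -4] (max |s|=4)
Stage 6 (CLIP -18 10): clip(0,-18,10)=0, clip(-3,-18,10)=-3, clip(0,-18,10)=0, clip(-4,-18,10)=-4 -> [0, -3, 0, -4] (max |s|=4)
Overall max amplitude: 8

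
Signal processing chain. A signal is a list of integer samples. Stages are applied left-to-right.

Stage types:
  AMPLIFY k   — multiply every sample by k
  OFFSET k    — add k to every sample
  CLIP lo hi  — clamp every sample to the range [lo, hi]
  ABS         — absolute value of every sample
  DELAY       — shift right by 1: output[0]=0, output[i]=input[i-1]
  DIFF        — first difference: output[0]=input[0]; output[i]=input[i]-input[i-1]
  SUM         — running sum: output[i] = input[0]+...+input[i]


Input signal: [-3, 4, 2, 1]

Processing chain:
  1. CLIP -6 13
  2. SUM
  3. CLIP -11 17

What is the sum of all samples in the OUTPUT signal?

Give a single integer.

Input: [-3, 4, 2, 1]
Stage 1 (CLIP -6 13): clip(-3,-6,13)=-3, clip(4,-6,13)=4, clip(2,-6,13)=2, clip(1,-6,13)=1 -> [-3, 4, 2, 1]
Stage 2 (SUM): sum[0..0]=-3, sum[0..1]=1, sum[0..2]=3, sum[0..3]=4 -> [-3, 1, 3, 4]
Stage 3 (CLIP -11 17): clip(-3,-11,17)=-3, clip(1,-11,17)=1, clip(3,-11,17)=3, clip(4,-11,17)=4 -> [-3, 1, 3, 4]
Output sum: 5

Answer: 5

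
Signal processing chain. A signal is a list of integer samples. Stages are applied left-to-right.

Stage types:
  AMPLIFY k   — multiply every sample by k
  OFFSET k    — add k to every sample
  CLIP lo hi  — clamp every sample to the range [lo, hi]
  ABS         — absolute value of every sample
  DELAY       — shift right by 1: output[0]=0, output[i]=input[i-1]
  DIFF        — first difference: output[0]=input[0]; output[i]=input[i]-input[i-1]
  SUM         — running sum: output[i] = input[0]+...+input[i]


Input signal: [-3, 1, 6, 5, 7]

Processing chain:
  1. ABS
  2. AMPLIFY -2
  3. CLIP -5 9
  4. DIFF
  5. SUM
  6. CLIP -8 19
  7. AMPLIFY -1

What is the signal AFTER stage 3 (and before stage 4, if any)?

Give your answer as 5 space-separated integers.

Input: [-3, 1, 6, 5, 7]
Stage 1 (ABS): |-3|=3, |1|=1, |6|=6, |5|=5, |7|=7 -> [3, 1, 6, 5, 7]
Stage 2 (AMPLIFY -2): 3*-2=-6, 1*-2=-2, 6*-2=-12, 5*-2=-10, 7*-2=-14 -> [-6, -2, -12, -10, -14]
Stage 3 (CLIP -5 9): clip(-6,-5,9)=-5, clip(-2,-5,9)=-2, clip(-12,-5,9)=-5, clip(-10,-5,9)=-5, clip(-14,-5,9)=-5 -> [-5, -2, -5, -5, -5]

Answer: -5 -2 -5 -5 -5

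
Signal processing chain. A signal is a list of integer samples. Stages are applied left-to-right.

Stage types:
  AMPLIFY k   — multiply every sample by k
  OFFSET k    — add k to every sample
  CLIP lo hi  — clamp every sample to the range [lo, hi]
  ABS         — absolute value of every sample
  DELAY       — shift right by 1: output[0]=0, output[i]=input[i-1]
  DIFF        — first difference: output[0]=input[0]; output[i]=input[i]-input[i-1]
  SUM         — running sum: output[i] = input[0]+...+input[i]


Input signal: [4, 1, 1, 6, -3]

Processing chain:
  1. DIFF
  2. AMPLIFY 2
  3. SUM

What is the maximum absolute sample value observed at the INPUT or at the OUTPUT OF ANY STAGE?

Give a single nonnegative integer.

Answer: 18

Derivation:
Input: [4, 1, 1, 6, -3] (max |s|=6)
Stage 1 (DIFF): s[0]=4, 1-4=-3, 1-1=0, 6-1=5, -3-6=-9 -> [4, -3, 0, 5, -9] (max |s|=9)
Stage 2 (AMPLIFY 2): 4*2=8, -3*2=-6, 0*2=0, 5*2=10, -9*2=-18 -> [8, -6, 0, 10, -18] (max |s|=18)
Stage 3 (SUM): sum[0..0]=8, sum[0..1]=2, sum[0..2]=2, sum[0..3]=12, sum[0..4]=-6 -> [8, 2, 2, 12, -6] (max |s|=12)
Overall max amplitude: 18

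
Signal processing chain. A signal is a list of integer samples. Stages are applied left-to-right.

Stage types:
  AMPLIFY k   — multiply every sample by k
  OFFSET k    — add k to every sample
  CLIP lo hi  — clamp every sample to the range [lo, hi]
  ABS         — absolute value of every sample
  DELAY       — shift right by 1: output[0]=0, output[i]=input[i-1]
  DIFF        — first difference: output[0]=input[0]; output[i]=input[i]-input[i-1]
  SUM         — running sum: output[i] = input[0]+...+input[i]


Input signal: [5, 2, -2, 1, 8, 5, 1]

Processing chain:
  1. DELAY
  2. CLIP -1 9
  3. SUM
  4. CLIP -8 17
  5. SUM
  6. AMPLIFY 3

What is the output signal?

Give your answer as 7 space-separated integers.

Answer: 0 15 36 54 75 120 171

Derivation:
Input: [5, 2, -2, 1, 8, 5, 1]
Stage 1 (DELAY): [0, 5, 2, -2, 1, 8, 5] = [0, 5, 2, -2, 1, 8, 5] -> [0, 5, 2, -2, 1, 8, 5]
Stage 2 (CLIP -1 9): clip(0,-1,9)=0, clip(5,-1,9)=5, clip(2,-1,9)=2, clip(-2,-1,9)=-1, clip(1,-1,9)=1, clip(8,-1,9)=8, clip(5,-1,9)=5 -> [0, 5, 2, -1, 1, 8, 5]
Stage 3 (SUM): sum[0..0]=0, sum[0..1]=5, sum[0..2]=7, sum[0..3]=6, sum[0..4]=7, sum[0..5]=15, sum[0..6]=20 -> [0, 5, 7, 6, 7, 15, 20]
Stage 4 (CLIP -8 17): clip(0,-8,17)=0, clip(5,-8,17)=5, clip(7,-8,17)=7, clip(6,-8,17)=6, clip(7,-8,17)=7, clip(15,-8,17)=15, clip(20,-8,17)=17 -> [0, 5, 7, 6, 7, 15, 17]
Stage 5 (SUM): sum[0..0]=0, sum[0..1]=5, sum[0..2]=12, sum[0..3]=18, sum[0..4]=25, sum[0..5]=40, sum[0..6]=57 -> [0, 5, 12, 18, 25, 40, 57]
Stage 6 (AMPLIFY 3): 0*3=0, 5*3=15, 12*3=36, 18*3=54, 25*3=75, 40*3=120, 57*3=171 -> [0, 15, 36, 54, 75, 120, 171]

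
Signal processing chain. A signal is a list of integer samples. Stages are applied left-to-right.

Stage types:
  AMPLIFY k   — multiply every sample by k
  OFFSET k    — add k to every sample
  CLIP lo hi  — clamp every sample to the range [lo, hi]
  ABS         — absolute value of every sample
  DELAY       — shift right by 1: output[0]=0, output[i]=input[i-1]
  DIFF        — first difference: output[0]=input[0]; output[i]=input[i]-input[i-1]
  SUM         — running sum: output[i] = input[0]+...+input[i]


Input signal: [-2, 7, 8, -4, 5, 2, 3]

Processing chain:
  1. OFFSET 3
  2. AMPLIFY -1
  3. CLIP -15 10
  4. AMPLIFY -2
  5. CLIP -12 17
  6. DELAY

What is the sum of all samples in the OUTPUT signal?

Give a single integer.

Answer: 60

Derivation:
Input: [-2, 7, 8, -4, 5, 2, 3]
Stage 1 (OFFSET 3): -2+3=1, 7+3=10, 8+3=11, -4+3=-1, 5+3=8, 2+3=5, 3+3=6 -> [1, 10, 11, -1, 8, 5, 6]
Stage 2 (AMPLIFY -1): 1*-1=-1, 10*-1=-10, 11*-1=-11, -1*-1=1, 8*-1=-8, 5*-1=-5, 6*-1=-6 -> [-1, -10, -11, 1, -8, -5, -6]
Stage 3 (CLIP -15 10): clip(-1,-15,10)=-1, clip(-10,-15,10)=-10, clip(-11,-15,10)=-11, clip(1,-15,10)=1, clip(-8,-15,10)=-8, clip(-5,-15,10)=-5, clip(-6,-15,10)=-6 -> [-1, -10, -11, 1, -8, -5, -6]
Stage 4 (AMPLIFY -2): -1*-2=2, -10*-2=20, -11*-2=22, 1*-2=-2, -8*-2=16, -5*-2=10, -6*-2=12 -> [2, 20, 22, -2, 16, 10, 12]
Stage 5 (CLIP -12 17): clip(2,-12,17)=2, clip(20,-12,17)=17, clip(22,-12,17)=17, clip(-2,-12,17)=-2, clip(16,-12,17)=16, clip(10,-12,17)=10, clip(12,-12,17)=12 -> [2, 17, 17, -2, 16, 10, 12]
Stage 6 (DELAY): [0, 2, 17, 17, -2, 16, 10] = [0, 2, 17, 17, -2, 16, 10] -> [0, 2, 17, 17, -2, 16, 10]
Output sum: 60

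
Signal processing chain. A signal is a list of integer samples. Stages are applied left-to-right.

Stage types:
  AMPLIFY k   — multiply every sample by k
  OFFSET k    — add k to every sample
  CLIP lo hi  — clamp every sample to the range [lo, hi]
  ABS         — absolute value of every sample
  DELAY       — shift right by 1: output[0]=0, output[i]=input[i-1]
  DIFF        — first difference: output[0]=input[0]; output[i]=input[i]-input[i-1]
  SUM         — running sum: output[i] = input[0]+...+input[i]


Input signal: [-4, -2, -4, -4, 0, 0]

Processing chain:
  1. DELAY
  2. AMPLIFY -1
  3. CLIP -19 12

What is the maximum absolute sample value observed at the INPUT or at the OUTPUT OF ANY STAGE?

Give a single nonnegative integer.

Input: [-4, -2, -4, -4, 0, 0] (max |s|=4)
Stage 1 (DELAY): [0, -4, -2, -4, -4, 0] = [0, -4, -2, -4, -4, 0] -> [0, -4, -2, -4, -4, 0] (max |s|=4)
Stage 2 (AMPLIFY -1): 0*-1=0, -4*-1=4, -2*-1=2, -4*-1=4, -4*-1=4, 0*-1=0 -> [0, 4, 2, 4, 4, 0] (max |s|=4)
Stage 3 (CLIP -19 12): clip(0,-19,12)=0, clip(4,-19,12)=4, clip(2,-19,12)=2, clip(4,-19,12)=4, clip(4,-19,12)=4, clip(0,-19,12)=0 -> [0, 4, 2, 4, 4, 0] (max |s|=4)
Overall max amplitude: 4

Answer: 4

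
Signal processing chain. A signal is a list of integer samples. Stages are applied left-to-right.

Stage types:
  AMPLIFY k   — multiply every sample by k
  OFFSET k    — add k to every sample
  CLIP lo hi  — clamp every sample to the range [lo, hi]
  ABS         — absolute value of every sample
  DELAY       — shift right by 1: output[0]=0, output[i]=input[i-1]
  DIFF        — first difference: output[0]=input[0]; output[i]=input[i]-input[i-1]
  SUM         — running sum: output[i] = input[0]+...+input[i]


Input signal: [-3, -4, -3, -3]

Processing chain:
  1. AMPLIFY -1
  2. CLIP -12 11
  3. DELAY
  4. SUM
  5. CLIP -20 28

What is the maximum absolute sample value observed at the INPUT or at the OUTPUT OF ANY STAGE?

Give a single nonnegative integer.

Input: [-3, -4, -3, -3] (max |s|=4)
Stage 1 (AMPLIFY -1): -3*-1=3, -4*-1=4, -3*-1=3, -3*-1=3 -> [3, 4, 3, 3] (max |s|=4)
Stage 2 (CLIP -12 11): clip(3,-12,11)=3, clip(4,-12,11)=4, clip(3,-12,11)=3, clip(3,-12,11)=3 -> [3, 4, 3, 3] (max |s|=4)
Stage 3 (DELAY): [0, 3, 4, 3] = [0, 3, 4, 3] -> [0, 3, 4, 3] (max |s|=4)
Stage 4 (SUM): sum[0..0]=0, sum[0..1]=3, sum[0..2]=7, sum[0..3]=10 -> [0, 3, 7, 10] (max |s|=10)
Stage 5 (CLIP -20 28): clip(0,-20,28)=0, clip(3,-20,28)=3, clip(7,-20,28)=7, clip(10,-20,28)=10 -> [0, 3, 7, 10] (max |s|=10)
Overall max amplitude: 10

Answer: 10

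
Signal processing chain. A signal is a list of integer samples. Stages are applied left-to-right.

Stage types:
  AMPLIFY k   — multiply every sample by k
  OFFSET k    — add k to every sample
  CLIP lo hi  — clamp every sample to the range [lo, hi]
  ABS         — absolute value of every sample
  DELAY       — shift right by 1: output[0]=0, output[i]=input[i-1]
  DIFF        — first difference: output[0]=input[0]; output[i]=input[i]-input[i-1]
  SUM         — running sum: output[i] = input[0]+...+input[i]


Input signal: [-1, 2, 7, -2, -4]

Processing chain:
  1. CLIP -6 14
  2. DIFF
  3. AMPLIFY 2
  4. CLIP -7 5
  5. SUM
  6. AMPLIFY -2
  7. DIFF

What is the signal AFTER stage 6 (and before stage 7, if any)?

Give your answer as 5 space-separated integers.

Input: [-1, 2, 7, -2, -4]
Stage 1 (CLIP -6 14): clip(-1,-6,14)=-1, clip(2,-6,14)=2, clip(7,-6,14)=7, clip(-2,-6,14)=-2, clip(-4,-6,14)=-4 -> [-1, 2, 7, -2, -4]
Stage 2 (DIFF): s[0]=-1, 2--1=3, 7-2=5, -2-7=-9, -4--2=-2 -> [-1, 3, 5, -9, -2]
Stage 3 (AMPLIFY 2): -1*2=-2, 3*2=6, 5*2=10, -9*2=-18, -2*2=-4 -> [-2, 6, 10, -18, -4]
Stage 4 (CLIP -7 5): clip(-2,-7,5)=-2, clip(6,-7,5)=5, clip(10,-7,5)=5, clip(-18,-7,5)=-7, clip(-4,-7,5)=-4 -> [-2, 5, 5, -7, -4]
Stage 5 (SUM): sum[0..0]=-2, sum[0..1]=3, sum[0..2]=8, sum[0..3]=1, sum[0..4]=-3 -> [-2, 3, 8, 1, -3]
Stage 6 (AMPLIFY -2): -2*-2=4, 3*-2=-6, 8*-2=-16, 1*-2=-2, -3*-2=6 -> [4, -6, -16, -2, 6]

Answer: 4 -6 -16 -2 6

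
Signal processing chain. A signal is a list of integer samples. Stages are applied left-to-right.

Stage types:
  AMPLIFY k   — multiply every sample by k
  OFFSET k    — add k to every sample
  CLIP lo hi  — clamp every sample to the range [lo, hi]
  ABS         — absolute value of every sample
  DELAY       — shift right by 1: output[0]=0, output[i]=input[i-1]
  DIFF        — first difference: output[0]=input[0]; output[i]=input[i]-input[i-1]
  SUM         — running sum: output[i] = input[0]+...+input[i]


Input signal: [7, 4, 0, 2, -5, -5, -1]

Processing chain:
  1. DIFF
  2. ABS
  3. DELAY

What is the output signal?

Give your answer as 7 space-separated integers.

Input: [7, 4, 0, 2, -5, -5, -1]
Stage 1 (DIFF): s[0]=7, 4-7=-3, 0-4=-4, 2-0=2, -5-2=-7, -5--5=0, -1--5=4 -> [7, -3, -4, 2, -7, 0, 4]
Stage 2 (ABS): |7|=7, |-3|=3, |-4|=4, |2|=2, |-7|=7, |0|=0, |4|=4 -> [7, 3, 4, 2, 7, 0, 4]
Stage 3 (DELAY): [0, 7, 3, 4, 2, 7, 0] = [0, 7, 3, 4, 2, 7, 0] -> [0, 7, 3, 4, 2, 7, 0]

Answer: 0 7 3 4 2 7 0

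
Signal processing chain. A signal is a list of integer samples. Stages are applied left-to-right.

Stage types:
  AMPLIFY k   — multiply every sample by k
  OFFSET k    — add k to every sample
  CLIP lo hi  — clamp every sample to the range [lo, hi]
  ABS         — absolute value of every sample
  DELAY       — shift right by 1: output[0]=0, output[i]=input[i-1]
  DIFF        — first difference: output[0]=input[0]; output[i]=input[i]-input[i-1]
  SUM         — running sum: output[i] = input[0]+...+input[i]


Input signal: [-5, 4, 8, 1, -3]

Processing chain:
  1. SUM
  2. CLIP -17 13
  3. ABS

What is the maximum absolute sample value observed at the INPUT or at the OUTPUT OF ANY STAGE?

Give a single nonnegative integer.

Answer: 8

Derivation:
Input: [-5, 4, 8, 1, -3] (max |s|=8)
Stage 1 (SUM): sum[0..0]=-5, sum[0..1]=-1, sum[0..2]=7, sum[0..3]=8, sum[0..4]=5 -> [-5, -1, 7, 8, 5] (max |s|=8)
Stage 2 (CLIP -17 13): clip(-5,-17,13)=-5, clip(-1,-17,13)=-1, clip(7,-17,13)=7, clip(8,-17,13)=8, clip(5,-17,13)=5 -> [-5, -1, 7, 8, 5] (max |s|=8)
Stage 3 (ABS): |-5|=5, |-1|=1, |7|=7, |8|=8, |5|=5 -> [5, 1, 7, 8, 5] (max |s|=8)
Overall max amplitude: 8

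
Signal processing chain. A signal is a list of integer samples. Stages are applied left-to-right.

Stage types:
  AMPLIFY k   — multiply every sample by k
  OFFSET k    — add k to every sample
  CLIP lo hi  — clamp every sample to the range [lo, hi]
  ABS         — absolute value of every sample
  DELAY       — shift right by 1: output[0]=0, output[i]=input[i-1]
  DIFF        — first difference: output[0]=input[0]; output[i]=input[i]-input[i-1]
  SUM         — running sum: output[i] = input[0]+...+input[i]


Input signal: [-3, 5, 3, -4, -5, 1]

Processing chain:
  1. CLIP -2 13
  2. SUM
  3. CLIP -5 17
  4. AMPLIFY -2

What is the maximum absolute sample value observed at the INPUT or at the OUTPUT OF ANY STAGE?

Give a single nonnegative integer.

Input: [-3, 5, 3, -4, -5, 1] (max |s|=5)
Stage 1 (CLIP -2 13): clip(-3,-2,13)=-2, clip(5,-2,13)=5, clip(3,-2,13)=3, clip(-4,-2,13)=-2, clip(-5,-2,13)=-2, clip(1,-2,13)=1 -> [-2, 5, 3, -2, -2, 1] (max |s|=5)
Stage 2 (SUM): sum[0..0]=-2, sum[0..1]=3, sum[0..2]=6, sum[0..3]=4, sum[0..4]=2, sum[0..5]=3 -> [-2, 3, 6, 4, 2, 3] (max |s|=6)
Stage 3 (CLIP -5 17): clip(-2,-5,17)=-2, clip(3,-5,17)=3, clip(6,-5,17)=6, clip(4,-5,17)=4, clip(2,-5,17)=2, clip(3,-5,17)=3 -> [-2, 3, 6, 4, 2, 3] (max |s|=6)
Stage 4 (AMPLIFY -2): -2*-2=4, 3*-2=-6, 6*-2=-12, 4*-2=-8, 2*-2=-4, 3*-2=-6 -> [4, -6, -12, -8, -4, -6] (max |s|=12)
Overall max amplitude: 12

Answer: 12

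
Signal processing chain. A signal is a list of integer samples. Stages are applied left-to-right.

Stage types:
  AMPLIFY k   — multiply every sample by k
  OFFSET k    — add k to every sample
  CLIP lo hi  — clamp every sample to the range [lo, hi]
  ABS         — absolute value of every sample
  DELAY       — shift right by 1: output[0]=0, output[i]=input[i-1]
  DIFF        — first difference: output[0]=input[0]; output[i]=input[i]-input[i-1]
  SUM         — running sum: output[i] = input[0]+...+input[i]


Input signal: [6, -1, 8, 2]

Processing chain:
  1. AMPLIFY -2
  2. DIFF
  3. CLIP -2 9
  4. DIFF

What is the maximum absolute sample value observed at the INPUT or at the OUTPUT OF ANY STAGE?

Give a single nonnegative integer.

Input: [6, -1, 8, 2] (max |s|=8)
Stage 1 (AMPLIFY -2): 6*-2=-12, -1*-2=2, 8*-2=-16, 2*-2=-4 -> [-12, 2, -16, -4] (max |s|=16)
Stage 2 (DIFF): s[0]=-12, 2--12=14, -16-2=-18, -4--16=12 -> [-12, 14, -18, 12] (max |s|=18)
Stage 3 (CLIP -2 9): clip(-12,-2,9)=-2, clip(14,-2,9)=9, clip(-18,-2,9)=-2, clip(12,-2,9)=9 -> [-2, 9, -2, 9] (max |s|=9)
Stage 4 (DIFF): s[0]=-2, 9--2=11, -2-9=-11, 9--2=11 -> [-2, 11, -11, 11] (max |s|=11)
Overall max amplitude: 18

Answer: 18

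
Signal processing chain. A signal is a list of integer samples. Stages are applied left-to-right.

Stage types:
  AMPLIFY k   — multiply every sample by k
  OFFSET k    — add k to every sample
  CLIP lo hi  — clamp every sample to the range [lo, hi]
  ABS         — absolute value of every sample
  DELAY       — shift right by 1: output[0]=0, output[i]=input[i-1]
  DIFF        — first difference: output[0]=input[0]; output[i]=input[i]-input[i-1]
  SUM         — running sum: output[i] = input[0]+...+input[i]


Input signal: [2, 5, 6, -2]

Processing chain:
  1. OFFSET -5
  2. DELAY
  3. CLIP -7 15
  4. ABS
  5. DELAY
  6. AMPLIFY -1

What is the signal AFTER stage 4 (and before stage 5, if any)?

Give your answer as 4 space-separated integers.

Input: [2, 5, 6, -2]
Stage 1 (OFFSET -5): 2+-5=-3, 5+-5=0, 6+-5=1, -2+-5=-7 -> [-3, 0, 1, -7]
Stage 2 (DELAY): [0, -3, 0, 1] = [0, -3, 0, 1] -> [0, -3, 0, 1]
Stage 3 (CLIP -7 15): clip(0,-7,15)=0, clip(-3,-7,15)=-3, clip(0,-7,15)=0, clip(1,-7,15)=1 -> [0, -3, 0, 1]
Stage 4 (ABS): |0|=0, |-3|=3, |0|=0, |1|=1 -> [0, 3, 0, 1]

Answer: 0 3 0 1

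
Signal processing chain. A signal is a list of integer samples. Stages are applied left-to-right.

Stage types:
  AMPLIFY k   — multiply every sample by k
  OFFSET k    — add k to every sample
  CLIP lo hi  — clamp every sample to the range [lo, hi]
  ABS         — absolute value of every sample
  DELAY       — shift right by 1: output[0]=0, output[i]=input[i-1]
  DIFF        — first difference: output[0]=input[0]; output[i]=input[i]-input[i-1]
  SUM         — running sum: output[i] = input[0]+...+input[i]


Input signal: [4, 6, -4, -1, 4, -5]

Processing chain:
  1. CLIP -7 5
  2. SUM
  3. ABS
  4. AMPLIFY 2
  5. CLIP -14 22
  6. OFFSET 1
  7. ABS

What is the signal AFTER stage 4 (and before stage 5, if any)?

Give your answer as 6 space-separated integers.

Answer: 8 18 10 8 16 6

Derivation:
Input: [4, 6, -4, -1, 4, -5]
Stage 1 (CLIP -7 5): clip(4,-7,5)=4, clip(6,-7,5)=5, clip(-4,-7,5)=-4, clip(-1,-7,5)=-1, clip(4,-7,5)=4, clip(-5,-7,5)=-5 -> [4, 5, -4, -1, 4, -5]
Stage 2 (SUM): sum[0..0]=4, sum[0..1]=9, sum[0..2]=5, sum[0..3]=4, sum[0..4]=8, sum[0..5]=3 -> [4, 9, 5, 4, 8, 3]
Stage 3 (ABS): |4|=4, |9|=9, |5|=5, |4|=4, |8|=8, |3|=3 -> [4, 9, 5, 4, 8, 3]
Stage 4 (AMPLIFY 2): 4*2=8, 9*2=18, 5*2=10, 4*2=8, 8*2=16, 3*2=6 -> [8, 18, 10, 8, 16, 6]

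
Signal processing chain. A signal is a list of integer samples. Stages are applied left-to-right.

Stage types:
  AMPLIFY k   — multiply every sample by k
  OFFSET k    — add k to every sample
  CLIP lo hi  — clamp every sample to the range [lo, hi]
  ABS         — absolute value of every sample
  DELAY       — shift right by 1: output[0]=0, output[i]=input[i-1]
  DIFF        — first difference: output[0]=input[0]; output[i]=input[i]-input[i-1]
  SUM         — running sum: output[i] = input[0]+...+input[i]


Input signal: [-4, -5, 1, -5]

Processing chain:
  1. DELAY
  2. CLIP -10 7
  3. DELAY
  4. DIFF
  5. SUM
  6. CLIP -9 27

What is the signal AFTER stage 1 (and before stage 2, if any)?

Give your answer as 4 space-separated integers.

Input: [-4, -5, 1, -5]
Stage 1 (DELAY): [0, -4, -5, 1] = [0, -4, -5, 1] -> [0, -4, -5, 1]

Answer: 0 -4 -5 1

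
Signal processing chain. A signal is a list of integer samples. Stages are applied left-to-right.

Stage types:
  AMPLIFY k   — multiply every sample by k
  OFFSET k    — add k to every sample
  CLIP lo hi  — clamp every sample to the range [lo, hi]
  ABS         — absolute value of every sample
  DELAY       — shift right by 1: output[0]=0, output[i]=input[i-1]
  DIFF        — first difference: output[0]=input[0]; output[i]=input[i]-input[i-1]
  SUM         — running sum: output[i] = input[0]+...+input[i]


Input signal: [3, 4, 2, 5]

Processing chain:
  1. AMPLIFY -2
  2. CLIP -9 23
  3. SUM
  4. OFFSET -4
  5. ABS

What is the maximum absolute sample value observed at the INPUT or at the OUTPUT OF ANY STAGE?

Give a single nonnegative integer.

Answer: 31

Derivation:
Input: [3, 4, 2, 5] (max |s|=5)
Stage 1 (AMPLIFY -2): 3*-2=-6, 4*-2=-8, 2*-2=-4, 5*-2=-10 -> [-6, -8, -4, -10] (max |s|=10)
Stage 2 (CLIP -9 23): clip(-6,-9,23)=-6, clip(-8,-9,23)=-8, clip(-4,-9,23)=-4, clip(-10,-9,23)=-9 -> [-6, -8, -4, -9] (max |s|=9)
Stage 3 (SUM): sum[0..0]=-6, sum[0..1]=-14, sum[0..2]=-18, sum[0..3]=-27 -> [-6, -14, -18, -27] (max |s|=27)
Stage 4 (OFFSET -4): -6+-4=-10, -14+-4=-18, -18+-4=-22, -27+-4=-31 -> [-10, -18, -22, -31] (max |s|=31)
Stage 5 (ABS): |-10|=10, |-18|=18, |-22|=22, |-31|=31 -> [10, 18, 22, 31] (max |s|=31)
Overall max amplitude: 31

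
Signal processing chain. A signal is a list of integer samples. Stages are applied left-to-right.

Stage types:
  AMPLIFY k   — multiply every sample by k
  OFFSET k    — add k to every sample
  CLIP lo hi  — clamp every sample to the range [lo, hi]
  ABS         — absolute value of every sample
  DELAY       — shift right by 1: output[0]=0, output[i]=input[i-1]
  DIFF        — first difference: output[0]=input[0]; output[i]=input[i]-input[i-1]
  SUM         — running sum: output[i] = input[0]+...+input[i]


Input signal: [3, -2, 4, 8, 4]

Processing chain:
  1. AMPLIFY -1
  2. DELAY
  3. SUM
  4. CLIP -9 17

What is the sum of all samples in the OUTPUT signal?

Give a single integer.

Answer: -18

Derivation:
Input: [3, -2, 4, 8, 4]
Stage 1 (AMPLIFY -1): 3*-1=-3, -2*-1=2, 4*-1=-4, 8*-1=-8, 4*-1=-4 -> [-3, 2, -4, -8, -4]
Stage 2 (DELAY): [0, -3, 2, -4, -8] = [0, -3, 2, -4, -8] -> [0, -3, 2, -4, -8]
Stage 3 (SUM): sum[0..0]=0, sum[0..1]=-3, sum[0..2]=-1, sum[0..3]=-5, sum[0..4]=-13 -> [0, -3, -1, -5, -13]
Stage 4 (CLIP -9 17): clip(0,-9,17)=0, clip(-3,-9,17)=-3, clip(-1,-9,17)=-1, clip(-5,-9,17)=-5, clip(-13,-9,17)=-9 -> [0, -3, -1, -5, -9]
Output sum: -18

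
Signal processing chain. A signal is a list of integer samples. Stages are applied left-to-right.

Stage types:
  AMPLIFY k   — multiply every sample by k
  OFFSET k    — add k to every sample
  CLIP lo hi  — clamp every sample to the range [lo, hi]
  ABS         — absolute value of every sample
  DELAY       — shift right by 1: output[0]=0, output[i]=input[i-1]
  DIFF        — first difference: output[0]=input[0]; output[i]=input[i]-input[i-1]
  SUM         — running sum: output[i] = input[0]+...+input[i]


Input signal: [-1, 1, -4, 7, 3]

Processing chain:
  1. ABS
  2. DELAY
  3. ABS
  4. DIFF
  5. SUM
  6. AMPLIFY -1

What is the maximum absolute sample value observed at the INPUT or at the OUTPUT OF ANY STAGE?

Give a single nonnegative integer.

Answer: 7

Derivation:
Input: [-1, 1, -4, 7, 3] (max |s|=7)
Stage 1 (ABS): |-1|=1, |1|=1, |-4|=4, |7|=7, |3|=3 -> [1, 1, 4, 7, 3] (max |s|=7)
Stage 2 (DELAY): [0, 1, 1, 4, 7] = [0, 1, 1, 4, 7] -> [0, 1, 1, 4, 7] (max |s|=7)
Stage 3 (ABS): |0|=0, |1|=1, |1|=1, |4|=4, |7|=7 -> [0, 1, 1, 4, 7] (max |s|=7)
Stage 4 (DIFF): s[0]=0, 1-0=1, 1-1=0, 4-1=3, 7-4=3 -> [0, 1, 0, 3, 3] (max |s|=3)
Stage 5 (SUM): sum[0..0]=0, sum[0..1]=1, sum[0..2]=1, sum[0..3]=4, sum[0..4]=7 -> [0, 1, 1, 4, 7] (max |s|=7)
Stage 6 (AMPLIFY -1): 0*-1=0, 1*-1=-1, 1*-1=-1, 4*-1=-4, 7*-1=-7 -> [0, -1, -1, -4, -7] (max |s|=7)
Overall max amplitude: 7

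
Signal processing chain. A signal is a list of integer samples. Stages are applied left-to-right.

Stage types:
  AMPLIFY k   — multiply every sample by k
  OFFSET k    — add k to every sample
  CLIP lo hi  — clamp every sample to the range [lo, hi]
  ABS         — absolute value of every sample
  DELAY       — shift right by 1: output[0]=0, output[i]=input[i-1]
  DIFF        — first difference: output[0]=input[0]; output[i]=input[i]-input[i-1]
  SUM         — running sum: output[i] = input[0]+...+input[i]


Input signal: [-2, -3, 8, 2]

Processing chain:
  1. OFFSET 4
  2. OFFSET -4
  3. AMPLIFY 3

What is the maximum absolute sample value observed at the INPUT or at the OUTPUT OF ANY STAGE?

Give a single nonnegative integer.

Answer: 24

Derivation:
Input: [-2, -3, 8, 2] (max |s|=8)
Stage 1 (OFFSET 4): -2+4=2, -3+4=1, 8+4=12, 2+4=6 -> [2, 1, 12, 6] (max |s|=12)
Stage 2 (OFFSET -4): 2+-4=-2, 1+-4=-3, 12+-4=8, 6+-4=2 -> [-2, -3, 8, 2] (max |s|=8)
Stage 3 (AMPLIFY 3): -2*3=-6, -3*3=-9, 8*3=24, 2*3=6 -> [-6, -9, 24, 6] (max |s|=24)
Overall max amplitude: 24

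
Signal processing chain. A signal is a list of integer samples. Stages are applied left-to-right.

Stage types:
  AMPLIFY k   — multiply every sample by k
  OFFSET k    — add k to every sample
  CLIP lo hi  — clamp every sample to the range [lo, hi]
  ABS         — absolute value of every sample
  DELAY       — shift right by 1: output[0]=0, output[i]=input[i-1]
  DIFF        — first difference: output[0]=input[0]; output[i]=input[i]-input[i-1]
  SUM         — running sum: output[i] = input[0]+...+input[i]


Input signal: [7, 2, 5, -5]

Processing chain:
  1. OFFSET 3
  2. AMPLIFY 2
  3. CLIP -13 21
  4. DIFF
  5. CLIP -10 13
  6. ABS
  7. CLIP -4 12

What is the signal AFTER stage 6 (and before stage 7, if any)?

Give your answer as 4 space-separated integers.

Answer: 13 10 6 10

Derivation:
Input: [7, 2, 5, -5]
Stage 1 (OFFSET 3): 7+3=10, 2+3=5, 5+3=8, -5+3=-2 -> [10, 5, 8, -2]
Stage 2 (AMPLIFY 2): 10*2=20, 5*2=10, 8*2=16, -2*2=-4 -> [20, 10, 16, -4]
Stage 3 (CLIP -13 21): clip(20,-13,21)=20, clip(10,-13,21)=10, clip(16,-13,21)=16, clip(-4,-13,21)=-4 -> [20, 10, 16, -4]
Stage 4 (DIFF): s[0]=20, 10-20=-10, 16-10=6, -4-16=-20 -> [20, -10, 6, -20]
Stage 5 (CLIP -10 13): clip(20,-10,13)=13, clip(-10,-10,13)=-10, clip(6,-10,13)=6, clip(-20,-10,13)=-10 -> [13, -10, 6, -10]
Stage 6 (ABS): |13|=13, |-10|=10, |6|=6, |-10|=10 -> [13, 10, 6, 10]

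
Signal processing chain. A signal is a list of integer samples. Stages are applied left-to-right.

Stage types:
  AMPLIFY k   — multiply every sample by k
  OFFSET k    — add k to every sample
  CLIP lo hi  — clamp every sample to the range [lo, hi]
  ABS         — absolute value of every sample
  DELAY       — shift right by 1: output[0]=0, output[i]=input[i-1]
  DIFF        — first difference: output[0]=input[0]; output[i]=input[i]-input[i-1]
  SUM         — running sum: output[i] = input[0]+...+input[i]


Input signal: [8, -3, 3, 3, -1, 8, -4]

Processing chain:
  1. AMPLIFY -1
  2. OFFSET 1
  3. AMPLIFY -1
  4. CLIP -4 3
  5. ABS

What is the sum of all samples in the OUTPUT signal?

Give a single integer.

Input: [8, -3, 3, 3, -1, 8, -4]
Stage 1 (AMPLIFY -1): 8*-1=-8, -3*-1=3, 3*-1=-3, 3*-1=-3, -1*-1=1, 8*-1=-8, -4*-1=4 -> [-8, 3, -3, -3, 1, -8, 4]
Stage 2 (OFFSET 1): -8+1=-7, 3+1=4, -3+1=-2, -3+1=-2, 1+1=2, -8+1=-7, 4+1=5 -> [-7, 4, -2, -2, 2, -7, 5]
Stage 3 (AMPLIFY -1): -7*-1=7, 4*-1=-4, -2*-1=2, -2*-1=2, 2*-1=-2, -7*-1=7, 5*-1=-5 -> [7, -4, 2, 2, -2, 7, -5]
Stage 4 (CLIP -4 3): clip(7,-4,3)=3, clip(-4,-4,3)=-4, clip(2,-4,3)=2, clip(2,-4,3)=2, clip(-2,-4,3)=-2, clip(7,-4,3)=3, clip(-5,-4,3)=-4 -> [3, -4, 2, 2, -2, 3, -4]
Stage 5 (ABS): |3|=3, |-4|=4, |2|=2, |2|=2, |-2|=2, |3|=3, |-4|=4 -> [3, 4, 2, 2, 2, 3, 4]
Output sum: 20

Answer: 20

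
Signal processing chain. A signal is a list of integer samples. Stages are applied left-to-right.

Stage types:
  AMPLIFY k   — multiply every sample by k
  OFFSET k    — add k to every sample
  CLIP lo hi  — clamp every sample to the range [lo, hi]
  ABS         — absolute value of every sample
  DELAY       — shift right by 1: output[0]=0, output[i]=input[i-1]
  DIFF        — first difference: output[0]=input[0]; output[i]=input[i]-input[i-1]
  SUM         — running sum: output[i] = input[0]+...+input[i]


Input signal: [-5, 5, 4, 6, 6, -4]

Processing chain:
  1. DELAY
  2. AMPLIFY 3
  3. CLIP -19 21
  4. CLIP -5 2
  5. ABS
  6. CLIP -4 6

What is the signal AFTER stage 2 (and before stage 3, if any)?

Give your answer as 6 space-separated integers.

Answer: 0 -15 15 12 18 18

Derivation:
Input: [-5, 5, 4, 6, 6, -4]
Stage 1 (DELAY): [0, -5, 5, 4, 6, 6] = [0, -5, 5, 4, 6, 6] -> [0, -5, 5, 4, 6, 6]
Stage 2 (AMPLIFY 3): 0*3=0, -5*3=-15, 5*3=15, 4*3=12, 6*3=18, 6*3=18 -> [0, -15, 15, 12, 18, 18]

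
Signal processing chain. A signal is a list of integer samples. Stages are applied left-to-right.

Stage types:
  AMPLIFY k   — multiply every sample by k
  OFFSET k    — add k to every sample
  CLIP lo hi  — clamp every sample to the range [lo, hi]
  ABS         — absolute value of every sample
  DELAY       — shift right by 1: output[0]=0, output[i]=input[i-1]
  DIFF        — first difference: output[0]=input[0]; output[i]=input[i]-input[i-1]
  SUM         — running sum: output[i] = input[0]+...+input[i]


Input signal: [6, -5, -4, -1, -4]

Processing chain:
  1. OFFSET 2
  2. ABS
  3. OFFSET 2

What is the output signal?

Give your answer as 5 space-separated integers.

Input: [6, -5, -4, -1, -4]
Stage 1 (OFFSET 2): 6+2=8, -5+2=-3, -4+2=-2, -1+2=1, -4+2=-2 -> [8, -3, -2, 1, -2]
Stage 2 (ABS): |8|=8, |-3|=3, |-2|=2, |1|=1, |-2|=2 -> [8, 3, 2, 1, 2]
Stage 3 (OFFSET 2): 8+2=10, 3+2=5, 2+2=4, 1+2=3, 2+2=4 -> [10, 5, 4, 3, 4]

Answer: 10 5 4 3 4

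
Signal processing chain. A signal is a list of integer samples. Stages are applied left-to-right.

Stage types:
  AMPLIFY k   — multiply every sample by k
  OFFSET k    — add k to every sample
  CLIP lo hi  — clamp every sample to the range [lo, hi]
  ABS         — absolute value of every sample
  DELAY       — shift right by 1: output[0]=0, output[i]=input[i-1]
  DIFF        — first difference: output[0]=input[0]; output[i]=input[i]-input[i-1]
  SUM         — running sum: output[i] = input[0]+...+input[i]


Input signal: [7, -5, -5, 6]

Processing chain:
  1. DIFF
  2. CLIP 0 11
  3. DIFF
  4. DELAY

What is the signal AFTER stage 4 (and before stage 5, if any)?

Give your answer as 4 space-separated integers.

Input: [7, -5, -5, 6]
Stage 1 (DIFF): s[0]=7, -5-7=-12, -5--5=0, 6--5=11 -> [7, -12, 0, 11]
Stage 2 (CLIP 0 11): clip(7,0,11)=7, clip(-12,0,11)=0, clip(0,0,11)=0, clip(11,0,11)=11 -> [7, 0, 0, 11]
Stage 3 (DIFF): s[0]=7, 0-7=-7, 0-0=0, 11-0=11 -> [7, -7, 0, 11]
Stage 4 (DELAY): [0, 7, -7, 0] = [0, 7, -7, 0] -> [0, 7, -7, 0]

Answer: 0 7 -7 0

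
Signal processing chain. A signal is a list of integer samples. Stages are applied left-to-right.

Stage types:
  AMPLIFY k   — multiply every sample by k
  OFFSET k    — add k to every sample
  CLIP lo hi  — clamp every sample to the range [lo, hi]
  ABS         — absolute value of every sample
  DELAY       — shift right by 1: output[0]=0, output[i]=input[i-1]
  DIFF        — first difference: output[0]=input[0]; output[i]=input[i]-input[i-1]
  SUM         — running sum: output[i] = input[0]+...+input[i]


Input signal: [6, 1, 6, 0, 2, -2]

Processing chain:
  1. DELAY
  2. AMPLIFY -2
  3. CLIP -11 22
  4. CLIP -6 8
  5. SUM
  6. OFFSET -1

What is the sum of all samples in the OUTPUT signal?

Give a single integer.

Input: [6, 1, 6, 0, 2, -2]
Stage 1 (DELAY): [0, 6, 1, 6, 0, 2] = [0, 6, 1, 6, 0, 2] -> [0, 6, 1, 6, 0, 2]
Stage 2 (AMPLIFY -2): 0*-2=0, 6*-2=-12, 1*-2=-2, 6*-2=-12, 0*-2=0, 2*-2=-4 -> [0, -12, -2, -12, 0, -4]
Stage 3 (CLIP -11 22): clip(0,-11,22)=0, clip(-12,-11,22)=-11, clip(-2,-11,22)=-2, clip(-12,-11,22)=-11, clip(0,-11,22)=0, clip(-4,-11,22)=-4 -> [0, -11, -2, -11, 0, -4]
Stage 4 (CLIP -6 8): clip(0,-6,8)=0, clip(-11,-6,8)=-6, clip(-2,-6,8)=-2, clip(-11,-6,8)=-6, clip(0,-6,8)=0, clip(-4,-6,8)=-4 -> [0, -6, -2, -6, 0, -4]
Stage 5 (SUM): sum[0..0]=0, sum[0..1]=-6, sum[0..2]=-8, sum[0..3]=-14, sum[0..4]=-14, sum[0..5]=-18 -> [0, -6, -8, -14, -14, -18]
Stage 6 (OFFSET -1): 0+-1=-1, -6+-1=-7, -8+-1=-9, -14+-1=-15, -14+-1=-15, -18+-1=-19 -> [-1, -7, -9, -15, -15, -19]
Output sum: -66

Answer: -66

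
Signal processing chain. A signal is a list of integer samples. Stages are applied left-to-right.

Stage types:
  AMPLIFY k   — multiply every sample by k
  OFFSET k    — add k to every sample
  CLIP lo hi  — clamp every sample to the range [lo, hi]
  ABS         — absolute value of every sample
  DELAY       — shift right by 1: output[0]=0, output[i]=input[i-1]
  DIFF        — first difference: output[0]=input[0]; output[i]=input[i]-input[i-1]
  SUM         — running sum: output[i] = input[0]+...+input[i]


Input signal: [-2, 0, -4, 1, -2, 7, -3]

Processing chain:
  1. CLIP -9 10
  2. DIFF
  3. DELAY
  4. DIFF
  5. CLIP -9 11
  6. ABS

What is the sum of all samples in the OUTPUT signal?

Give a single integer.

Answer: 40

Derivation:
Input: [-2, 0, -4, 1, -2, 7, -3]
Stage 1 (CLIP -9 10): clip(-2,-9,10)=-2, clip(0,-9,10)=0, clip(-4,-9,10)=-4, clip(1,-9,10)=1, clip(-2,-9,10)=-2, clip(7,-9,10)=7, clip(-3,-9,10)=-3 -> [-2, 0, -4, 1, -2, 7, -3]
Stage 2 (DIFF): s[0]=-2, 0--2=2, -4-0=-4, 1--4=5, -2-1=-3, 7--2=9, -3-7=-10 -> [-2, 2, -4, 5, -3, 9, -10]
Stage 3 (DELAY): [0, -2, 2, -4, 5, -3, 9] = [0, -2, 2, -4, 5, -3, 9] -> [0, -2, 2, -4, 5, -3, 9]
Stage 4 (DIFF): s[0]=0, -2-0=-2, 2--2=4, -4-2=-6, 5--4=9, -3-5=-8, 9--3=12 -> [0, -2, 4, -6, 9, -8, 12]
Stage 5 (CLIP -9 11): clip(0,-9,11)=0, clip(-2,-9,11)=-2, clip(4,-9,11)=4, clip(-6,-9,11)=-6, clip(9,-9,11)=9, clip(-8,-9,11)=-8, clip(12,-9,11)=11 -> [0, -2, 4, -6, 9, -8, 11]
Stage 6 (ABS): |0|=0, |-2|=2, |4|=4, |-6|=6, |9|=9, |-8|=8, |11|=11 -> [0, 2, 4, 6, 9, 8, 11]
Output sum: 40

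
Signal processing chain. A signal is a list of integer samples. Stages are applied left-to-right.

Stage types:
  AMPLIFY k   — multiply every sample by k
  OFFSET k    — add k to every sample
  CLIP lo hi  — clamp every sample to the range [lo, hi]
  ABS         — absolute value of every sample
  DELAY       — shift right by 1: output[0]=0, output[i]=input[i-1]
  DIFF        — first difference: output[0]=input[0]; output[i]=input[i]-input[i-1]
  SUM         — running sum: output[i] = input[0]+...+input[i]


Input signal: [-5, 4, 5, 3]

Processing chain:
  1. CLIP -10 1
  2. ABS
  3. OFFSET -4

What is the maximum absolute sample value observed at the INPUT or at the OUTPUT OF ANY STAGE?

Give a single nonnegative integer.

Input: [-5, 4, 5, 3] (max |s|=5)
Stage 1 (CLIP -10 1): clip(-5,-10,1)=-5, clip(4,-10,1)=1, clip(5,-10,1)=1, clip(3,-10,1)=1 -> [-5, 1, 1, 1] (max |s|=5)
Stage 2 (ABS): |-5|=5, |1|=1, |1|=1, |1|=1 -> [5, 1, 1, 1] (max |s|=5)
Stage 3 (OFFSET -4): 5+-4=1, 1+-4=-3, 1+-4=-3, 1+-4=-3 -> [1, -3, -3, -3] (max |s|=3)
Overall max amplitude: 5

Answer: 5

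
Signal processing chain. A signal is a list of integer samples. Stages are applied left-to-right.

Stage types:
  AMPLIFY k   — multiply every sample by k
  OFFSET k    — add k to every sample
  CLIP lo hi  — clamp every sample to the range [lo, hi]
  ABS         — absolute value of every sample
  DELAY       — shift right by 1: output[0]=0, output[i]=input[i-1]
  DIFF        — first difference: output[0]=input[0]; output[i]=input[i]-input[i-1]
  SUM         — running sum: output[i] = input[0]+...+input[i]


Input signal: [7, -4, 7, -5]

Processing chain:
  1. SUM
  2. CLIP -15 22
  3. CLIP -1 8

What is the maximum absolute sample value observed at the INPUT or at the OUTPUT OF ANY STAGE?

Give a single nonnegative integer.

Input: [7, -4, 7, -5] (max |s|=7)
Stage 1 (SUM): sum[0..0]=7, sum[0..1]=3, sum[0..2]=10, sum[0..3]=5 -> [7, 3, 10, 5] (max |s|=10)
Stage 2 (CLIP -15 22): clip(7,-15,22)=7, clip(3,-15,22)=3, clip(10,-15,22)=10, clip(5,-15,22)=5 -> [7, 3, 10, 5] (max |s|=10)
Stage 3 (CLIP -1 8): clip(7,-1,8)=7, clip(3,-1,8)=3, clip(10,-1,8)=8, clip(5,-1,8)=5 -> [7, 3, 8, 5] (max |s|=8)
Overall max amplitude: 10

Answer: 10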